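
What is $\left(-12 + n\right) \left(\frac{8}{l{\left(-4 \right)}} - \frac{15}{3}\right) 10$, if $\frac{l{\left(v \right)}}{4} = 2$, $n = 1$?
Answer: $440$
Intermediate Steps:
$l{\left(v \right)} = 8$ ($l{\left(v \right)} = 4 \cdot 2 = 8$)
$\left(-12 + n\right) \left(\frac{8}{l{\left(-4 \right)}} - \frac{15}{3}\right) 10 = \left(-12 + 1\right) \left(\frac{8}{8} - \frac{15}{3}\right) 10 = - 11 \left(8 \cdot \frac{1}{8} - 5\right) 10 = - 11 \left(1 - 5\right) 10 = \left(-11\right) \left(-4\right) 10 = 44 \cdot 10 = 440$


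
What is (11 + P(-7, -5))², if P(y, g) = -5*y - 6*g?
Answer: 5776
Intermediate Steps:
P(y, g) = -6*g - 5*y
(11 + P(-7, -5))² = (11 + (-6*(-5) - 5*(-7)))² = (11 + (30 + 35))² = (11 + 65)² = 76² = 5776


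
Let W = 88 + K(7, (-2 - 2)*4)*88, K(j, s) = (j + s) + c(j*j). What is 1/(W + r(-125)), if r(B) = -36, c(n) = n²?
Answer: 1/210548 ≈ 4.7495e-6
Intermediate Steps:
K(j, s) = j + s + j⁴ (K(j, s) = (j + s) + (j*j)² = (j + s) + (j²)² = (j + s) + j⁴ = j + s + j⁴)
W = 210584 (W = 88 + (7 + (-2 - 2)*4 + 7⁴)*88 = 88 + (7 - 4*4 + 2401)*88 = 88 + (7 - 16 + 2401)*88 = 88 + 2392*88 = 88 + 210496 = 210584)
1/(W + r(-125)) = 1/(210584 - 36) = 1/210548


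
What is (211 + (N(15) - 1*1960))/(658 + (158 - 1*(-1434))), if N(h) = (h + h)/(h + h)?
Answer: -874/1125 ≈ -0.77689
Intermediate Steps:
N(h) = 1 (N(h) = (2*h)/((2*h)) = (2*h)*(1/(2*h)) = 1)
(211 + (N(15) - 1*1960))/(658 + (158 - 1*(-1434))) = (211 + (1 - 1*1960))/(658 + (158 - 1*(-1434))) = (211 + (1 - 1960))/(658 + (158 + 1434)) = (211 - 1959)/(658 + 1592) = -1748/2250 = -1748*1/2250 = -874/1125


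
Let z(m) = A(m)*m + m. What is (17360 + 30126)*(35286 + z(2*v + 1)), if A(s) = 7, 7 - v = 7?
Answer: 1675970884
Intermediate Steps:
v = 0 (v = 7 - 1*7 = 7 - 7 = 0)
z(m) = 8*m (z(m) = 7*m + m = 8*m)
(17360 + 30126)*(35286 + z(2*v + 1)) = (17360 + 30126)*(35286 + 8*(2*0 + 1)) = 47486*(35286 + 8*(0 + 1)) = 47486*(35286 + 8*1) = 47486*(35286 + 8) = 47486*35294 = 1675970884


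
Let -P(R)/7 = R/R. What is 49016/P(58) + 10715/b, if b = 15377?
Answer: -753644027/107639 ≈ -7001.6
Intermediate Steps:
P(R) = -7 (P(R) = -7*R/R = -7*1 = -7)
49016/P(58) + 10715/b = 49016/(-7) + 10715/15377 = 49016*(-⅐) + 10715*(1/15377) = -49016/7 + 10715/15377 = -753644027/107639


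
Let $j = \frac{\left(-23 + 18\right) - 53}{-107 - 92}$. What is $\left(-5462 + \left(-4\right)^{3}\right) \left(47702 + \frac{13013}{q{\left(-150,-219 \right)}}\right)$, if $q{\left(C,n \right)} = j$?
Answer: $- \frac{14799465189}{29} \approx -5.1033 \cdot 10^{8}$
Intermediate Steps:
$j = \frac{58}{199}$ ($j = \frac{-5 - 53}{-199} = \left(-58\right) \left(- \frac{1}{199}\right) = \frac{58}{199} \approx 0.29146$)
$q{\left(C,n \right)} = \frac{58}{199}$
$\left(-5462 + \left(-4\right)^{3}\right) \left(47702 + \frac{13013}{q{\left(-150,-219 \right)}}\right) = \left(-5462 + \left(-4\right)^{3}\right) \left(47702 + \frac{13013}{\frac{58}{199}}\right) = \left(-5462 - 64\right) \left(47702 + 13013 \cdot \frac{199}{58}\right) = - 5526 \left(47702 + \frac{2589587}{58}\right) = \left(-5526\right) \frac{5356303}{58} = - \frac{14799465189}{29}$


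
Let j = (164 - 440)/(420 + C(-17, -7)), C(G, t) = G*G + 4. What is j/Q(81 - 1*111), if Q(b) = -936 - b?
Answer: 2/4681 ≈ 0.00042726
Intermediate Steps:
C(G, t) = 4 + G² (C(G, t) = G² + 4 = 4 + G²)
j = -12/31 (j = (164 - 440)/(420 + (4 + (-17)²)) = -276/(420 + (4 + 289)) = -276/(420 + 293) = -276/713 = -276*1/713 = -12/31 ≈ -0.38710)
j/Q(81 - 1*111) = -12/(31*(-936 - (81 - 1*111))) = -12/(31*(-936 - (81 - 111))) = -12/(31*(-936 - 1*(-30))) = -12/(31*(-936 + 30)) = -12/31/(-906) = -12/31*(-1/906) = 2/4681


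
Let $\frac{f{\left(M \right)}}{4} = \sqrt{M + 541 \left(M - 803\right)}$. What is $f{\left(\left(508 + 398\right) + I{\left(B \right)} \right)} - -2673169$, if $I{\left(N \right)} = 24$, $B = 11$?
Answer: $2673169 + 4 \sqrt{69637} \approx 2.6742 \cdot 10^{6}$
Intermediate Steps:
$f{\left(M \right)} = 4 \sqrt{-434423 + 542 M}$ ($f{\left(M \right)} = 4 \sqrt{M + 541 \left(M - 803\right)} = 4 \sqrt{M + 541 \left(-803 + M\right)} = 4 \sqrt{M + \left(-434423 + 541 M\right)} = 4 \sqrt{-434423 + 542 M}$)
$f{\left(\left(508 + 398\right) + I{\left(B \right)} \right)} - -2673169 = 4 \sqrt{-434423 + 542 \left(\left(508 + 398\right) + 24\right)} - -2673169 = 4 \sqrt{-434423 + 542 \left(906 + 24\right)} + 2673169 = 4 \sqrt{-434423 + 542 \cdot 930} + 2673169 = 4 \sqrt{-434423 + 504060} + 2673169 = 4 \sqrt{69637} + 2673169 = 2673169 + 4 \sqrt{69637}$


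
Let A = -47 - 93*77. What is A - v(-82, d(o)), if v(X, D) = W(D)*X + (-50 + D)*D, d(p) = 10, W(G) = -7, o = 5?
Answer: -7382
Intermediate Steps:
A = -7208 (A = -47 - 7161 = -7208)
v(X, D) = -7*X + D*(-50 + D) (v(X, D) = -7*X + (-50 + D)*D = -7*X + D*(-50 + D))
A - v(-82, d(o)) = -7208 - (10² - 50*10 - 7*(-82)) = -7208 - (100 - 500 + 574) = -7208 - 1*174 = -7208 - 174 = -7382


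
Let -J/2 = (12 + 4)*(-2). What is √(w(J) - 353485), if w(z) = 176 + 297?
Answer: 2*I*√88253 ≈ 594.15*I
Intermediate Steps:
J = 64 (J = -2*(12 + 4)*(-2) = -32*(-2) = -2*(-32) = 64)
w(z) = 473
√(w(J) - 353485) = √(473 - 353485) = √(-353012) = 2*I*√88253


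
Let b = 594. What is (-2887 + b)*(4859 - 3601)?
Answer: -2884594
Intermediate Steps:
(-2887 + b)*(4859 - 3601) = (-2887 + 594)*(4859 - 3601) = -2293*1258 = -2884594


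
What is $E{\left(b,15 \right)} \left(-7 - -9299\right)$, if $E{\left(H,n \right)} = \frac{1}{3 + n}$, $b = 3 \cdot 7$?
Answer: $\frac{4646}{9} \approx 516.22$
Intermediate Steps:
$b = 21$
$E{\left(b,15 \right)} \left(-7 - -9299\right) = \frac{-7 - -9299}{3 + 15} = \frac{-7 + 9299}{18} = \frac{1}{18} \cdot 9292 = \frac{4646}{9}$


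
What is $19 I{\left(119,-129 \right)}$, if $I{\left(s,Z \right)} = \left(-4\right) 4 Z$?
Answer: $39216$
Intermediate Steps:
$I{\left(s,Z \right)} = - 16 Z$
$19 I{\left(119,-129 \right)} = 19 \left(\left(-16\right) \left(-129\right)\right) = 19 \cdot 2064 = 39216$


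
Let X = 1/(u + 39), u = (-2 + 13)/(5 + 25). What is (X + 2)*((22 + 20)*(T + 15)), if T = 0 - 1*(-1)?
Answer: 1607424/1181 ≈ 1361.1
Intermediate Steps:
T = 1 (T = 0 + 1 = 1)
u = 11/30 ≈ 0.36667
X = 30/1181 (X = 1/(11/30 + 39) = 1/(1181/30) = 30/1181 ≈ 0.025402)
(X + 2)*((22 + 20)*(T + 15)) = (30/1181 + 2)*((22 + 20)*(1 + 15)) = 2392*(42*16)/1181 = (2392/1181)*672 = 1607424/1181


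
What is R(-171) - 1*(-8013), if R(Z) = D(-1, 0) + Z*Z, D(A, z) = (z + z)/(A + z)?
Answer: 37254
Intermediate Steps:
D(A, z) = 2*z/(A + z) (D(A, z) = (2*z)/(A + z) = 2*z/(A + z))
R(Z) = Z**2 (R(Z) = 2*0/(-1 + 0) + Z*Z = 2*0/(-1) + Z**2 = 2*0*(-1) + Z**2 = 0 + Z**2 = Z**2)
R(-171) - 1*(-8013) = (-171)**2 - 1*(-8013) = 29241 + 8013 = 37254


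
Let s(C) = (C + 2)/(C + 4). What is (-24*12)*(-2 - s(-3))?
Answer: 288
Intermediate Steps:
s(C) = (2 + C)/(4 + C)
(-24*12)*(-2 - s(-3)) = (-24*12)*(-2 - (2 - 3)/(4 - 3)) = -288*(-2 - (-1)/1) = -288*(-2 - (-1)) = -288*(-2 - 1*(-1)) = -288*(-2 + 1) = -288*(-1) = 288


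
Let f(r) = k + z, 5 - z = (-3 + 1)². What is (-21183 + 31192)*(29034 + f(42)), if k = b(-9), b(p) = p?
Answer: 290521234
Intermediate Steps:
z = 1 (z = 5 - (-3 + 1)² = 5 - 1*(-2)² = 5 - 1*4 = 5 - 4 = 1)
k = -9
f(r) = -8 (f(r) = -9 + 1 = -8)
(-21183 + 31192)*(29034 + f(42)) = (-21183 + 31192)*(29034 - 8) = 10009*29026 = 290521234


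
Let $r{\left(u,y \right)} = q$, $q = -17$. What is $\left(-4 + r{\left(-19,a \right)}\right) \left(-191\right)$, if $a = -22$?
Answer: $4011$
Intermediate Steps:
$r{\left(u,y \right)} = -17$
$\left(-4 + r{\left(-19,a \right)}\right) \left(-191\right) = \left(-4 - 17\right) \left(-191\right) = \left(-21\right) \left(-191\right) = 4011$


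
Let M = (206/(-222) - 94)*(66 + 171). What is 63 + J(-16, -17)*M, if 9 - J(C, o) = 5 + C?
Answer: -16646129/37 ≈ -4.4990e+5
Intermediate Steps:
J(C, o) = 4 - C (J(C, o) = 9 - (5 + C) = 9 + (-5 - C) = 4 - C)
M = -832423/37 (M = (206*(-1/222) - 94)*237 = (-103/111 - 94)*237 = -10537/111*237 = -832423/37 ≈ -22498.)
63 + J(-16, -17)*M = 63 + (4 - 1*(-16))*(-832423/37) = 63 + (4 + 16)*(-832423/37) = 63 + 20*(-832423/37) = 63 - 16648460/37 = -16646129/37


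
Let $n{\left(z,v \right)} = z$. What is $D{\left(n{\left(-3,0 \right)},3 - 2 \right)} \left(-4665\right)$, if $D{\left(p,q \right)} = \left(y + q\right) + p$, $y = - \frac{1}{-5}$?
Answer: $8397$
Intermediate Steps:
$y = \frac{1}{5}$ ($y = \left(-1\right) \left(- \frac{1}{5}\right) = \frac{1}{5} \approx 0.2$)
$D{\left(p,q \right)} = \frac{1}{5} + p + q$ ($D{\left(p,q \right)} = \left(\frac{1}{5} + q\right) + p = \frac{1}{5} + p + q$)
$D{\left(n{\left(-3,0 \right)},3 - 2 \right)} \left(-4665\right) = \left(\frac{1}{5} - 3 + \left(3 - 2\right)\right) \left(-4665\right) = \left(\frac{1}{5} - 3 + 1\right) \left(-4665\right) = \left(- \frac{9}{5}\right) \left(-4665\right) = 8397$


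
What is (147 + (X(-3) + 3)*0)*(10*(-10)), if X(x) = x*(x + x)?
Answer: -14700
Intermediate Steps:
X(x) = 2*x² (X(x) = x*(2*x) = 2*x²)
(147 + (X(-3) + 3)*0)*(10*(-10)) = (147 + (2*(-3)² + 3)*0)*(10*(-10)) = (147 + (2*9 + 3)*0)*(-100) = (147 + (18 + 3)*0)*(-100) = (147 + 21*0)*(-100) = (147 + 0)*(-100) = 147*(-100) = -14700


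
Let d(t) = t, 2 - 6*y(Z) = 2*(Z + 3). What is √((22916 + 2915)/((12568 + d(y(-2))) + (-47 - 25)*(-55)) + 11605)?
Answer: √198163768943/4132 ≈ 107.73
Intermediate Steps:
y(Z) = -⅔ - Z/3 (y(Z) = ⅓ - (Z + 3)/3 = ⅓ - (3 + Z)/3 = ⅓ - (6 + 2*Z)/6 = ⅓ + (-1 - Z/3) = -⅔ - Z/3)
√((22916 + 2915)/((12568 + d(y(-2))) + (-47 - 25)*(-55)) + 11605) = √((22916 + 2915)/((12568 + (-⅔ - ⅓*(-2))) + (-47 - 25)*(-55)) + 11605) = √(25831/((12568 + (-⅔ + ⅔)) - 72*(-55)) + 11605) = √(25831/((12568 + 0) + 3960) + 11605) = √(25831/(12568 + 3960) + 11605) = √(25831/16528 + 11605) = √(191833271/16528) = √198163768943/4132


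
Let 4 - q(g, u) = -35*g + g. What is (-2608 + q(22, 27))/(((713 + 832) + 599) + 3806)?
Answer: -928/2975 ≈ -0.31193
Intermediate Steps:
q(g, u) = 4 + 34*g (q(g, u) = 4 - (-35*g + g) = 4 - (-34)*g = 4 + 34*g)
(-2608 + q(22, 27))/(((713 + 832) + 599) + 3806) = (-2608 + (4 + 34*22))/(((713 + 832) + 599) + 3806) = (-2608 + (4 + 748))/((1545 + 599) + 3806) = (-2608 + 752)/(2144 + 3806) = -1856/5950 = -1856*1/5950 = -928/2975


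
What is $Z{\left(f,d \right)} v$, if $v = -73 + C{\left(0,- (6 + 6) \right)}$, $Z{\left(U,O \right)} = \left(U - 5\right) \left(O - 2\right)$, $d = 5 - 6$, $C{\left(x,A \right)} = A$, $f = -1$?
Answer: $-1530$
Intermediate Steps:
$d = -1$ ($d = 5 - 6 = -1$)
$Z{\left(U,O \right)} = \left(-5 + U\right) \left(-2 + O\right)$
$v = -85$ ($v = -73 - \left(6 + 6\right) = -73 - 12 = -85$)
$Z{\left(f,d \right)} v = \left(10 - -5 - -2 - -1\right) \left(-85\right) = \left(10 + 5 + 2 + 1\right) \left(-85\right) = 18 \left(-85\right) = -1530$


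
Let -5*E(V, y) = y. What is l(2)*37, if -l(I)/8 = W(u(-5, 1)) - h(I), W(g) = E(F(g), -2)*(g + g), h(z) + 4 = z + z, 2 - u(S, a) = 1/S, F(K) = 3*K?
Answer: -13024/25 ≈ -520.96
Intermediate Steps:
E(V, y) = -y/5
u(S, a) = 2 - 1/S
h(z) = -4 + 2*z (h(z) = -4 + (z + z) = -4 + 2*z)
W(g) = 4*g/5 (W(g) = (-1/5*(-2))*(g + g) = 2*(2*g)/5 = 4*g/5)
l(I) = -1152/25 + 16*I (l(I) = -8*(4*(2 - 1/(-5))/5 - (-4 + 2*I)) = -8*(4*(2 - 1*(-1/5))/5 + (4 - 2*I)) = -8*(4*(2 + 1/5)/5 + (4 - 2*I)) = -8*((4/5)*(11/5) + (4 - 2*I)) = -8*(44/25 + (4 - 2*I)) = -8*(144/25 - 2*I) = -1152/25 + 16*I)
l(2)*37 = (-1152/25 + 16*2)*37 = (-1152/25 + 32)*37 = -352/25*37 = -13024/25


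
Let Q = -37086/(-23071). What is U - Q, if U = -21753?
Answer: -501900549/23071 ≈ -21755.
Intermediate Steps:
Q = 37086/23071 (Q = -37086*(-1/23071) = 37086/23071 ≈ 1.6075)
U - Q = -21753 - 1*37086/23071 = -21753 - 37086/23071 = -501900549/23071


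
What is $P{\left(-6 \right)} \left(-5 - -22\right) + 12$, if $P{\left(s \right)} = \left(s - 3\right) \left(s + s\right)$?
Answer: $1848$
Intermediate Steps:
$P{\left(s \right)} = 2 s \left(-3 + s\right)$ ($P{\left(s \right)} = \left(-3 + s\right) 2 s = 2 s \left(-3 + s\right)$)
$P{\left(-6 \right)} \left(-5 - -22\right) + 12 = 2 \left(-6\right) \left(-3 - 6\right) \left(-5 - -22\right) + 12 = 2 \left(-6\right) \left(-9\right) \left(-5 + 22\right) + 12 = 108 \cdot 17 + 12 = 1836 + 12 = 1848$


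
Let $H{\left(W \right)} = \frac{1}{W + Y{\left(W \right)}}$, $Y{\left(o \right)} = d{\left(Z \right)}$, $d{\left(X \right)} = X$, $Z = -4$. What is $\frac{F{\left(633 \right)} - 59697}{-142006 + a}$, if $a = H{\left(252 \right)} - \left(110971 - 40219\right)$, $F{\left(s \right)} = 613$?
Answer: $\frac{14652832}{52763983} \approx 0.27771$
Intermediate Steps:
$Y{\left(o \right)} = -4$
$H{\left(W \right)} = \frac{1}{-4 + W}$ ($H{\left(W \right)} = \frac{1}{W - 4} = \frac{1}{-4 + W}$)
$a = - \frac{17546495}{248}$ ($a = \frac{1}{-4 + 252} - \left(110971 - 40219\right) = \frac{1}{248} - \left(110971 - 40219\right) = \frac{1}{248} - 70752 = - \frac{17546495}{248} \approx -70752.0$)
$\frac{F{\left(633 \right)} - 59697}{-142006 + a} = \frac{613 - 59697}{-142006 - \frac{17546495}{248}} = - \frac{59084}{- \frac{52763983}{248}} = \left(-59084\right) \left(- \frac{248}{52763983}\right) = \frac{14652832}{52763983}$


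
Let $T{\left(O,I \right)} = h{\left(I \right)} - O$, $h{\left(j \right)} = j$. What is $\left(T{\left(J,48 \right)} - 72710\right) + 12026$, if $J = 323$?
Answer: $-60959$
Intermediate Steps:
$T{\left(O,I \right)} = I - O$
$\left(T{\left(J,48 \right)} - 72710\right) + 12026 = \left(\left(48 - 323\right) - 72710\right) + 12026 = \left(-275 - 72710\right) + 12026 = -72985 + 12026 = -60959$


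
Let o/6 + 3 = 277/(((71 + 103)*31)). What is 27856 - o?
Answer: 25058449/899 ≈ 27874.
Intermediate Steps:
o = -15905/899 (o = -18 + 6*(277/(((71 + 103)*31))) = -18 + 6*(277/((174*31))) = -18 + 6*(277/5394) = -18 + 277/899 = -15905/899 ≈ -17.692)
27856 - o = 27856 - 1*(-15905/899) = 27856 + 15905/899 = 25058449/899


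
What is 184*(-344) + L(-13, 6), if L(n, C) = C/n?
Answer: -822854/13 ≈ -63296.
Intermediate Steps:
184*(-344) + L(-13, 6) = 184*(-344) + 6/(-13) = -63296 + 6*(-1/13) = -63296 - 6/13 = -822854/13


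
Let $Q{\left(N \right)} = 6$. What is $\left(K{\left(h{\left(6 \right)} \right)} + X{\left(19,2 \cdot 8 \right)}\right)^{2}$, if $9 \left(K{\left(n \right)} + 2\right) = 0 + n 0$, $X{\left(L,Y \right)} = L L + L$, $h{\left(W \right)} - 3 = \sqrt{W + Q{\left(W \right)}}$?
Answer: $142884$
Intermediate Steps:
$h{\left(W \right)} = 3 + \sqrt{6 + W}$ ($h{\left(W \right)} = 3 + \sqrt{W + 6} = 3 + \sqrt{6 + W}$)
$X{\left(L,Y \right)} = L + L^{2}$ ($X{\left(L,Y \right)} = L^{2} + L = L + L^{2}$)
$K{\left(n \right)} = -2$ ($K{\left(n \right)} = -2 + \frac{0 + n 0}{9} = -2 + \frac{0 + 0}{9} = -2 + \frac{1}{9} \cdot 0 = -2 + 0 = -2$)
$\left(K{\left(h{\left(6 \right)} \right)} + X{\left(19,2 \cdot 8 \right)}\right)^{2} = \left(-2 + 19 \left(1 + 19\right)\right)^{2} = \left(-2 + 19 \cdot 20\right)^{2} = \left(-2 + 380\right)^{2} = 378^{2} = 142884$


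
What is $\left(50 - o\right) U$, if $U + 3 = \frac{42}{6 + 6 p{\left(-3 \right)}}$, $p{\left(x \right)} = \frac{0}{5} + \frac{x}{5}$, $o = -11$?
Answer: $\frac{1769}{2} \approx 884.5$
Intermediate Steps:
$p{\left(x \right)} = \frac{x}{5}$ ($p{\left(x \right)} = 0 \cdot \frac{1}{5} + x \frac{1}{5} = 0 + \frac{x}{5} = \frac{x}{5}$)
$U = \frac{29}{2}$ ($U = -3 + \frac{42}{6 + 6 \cdot \frac{1}{5} \left(-3\right)} = -3 + \frac{42}{6 + 6 \left(- \frac{3}{5}\right)} = -3 + \frac{42}{6 - \frac{18}{5}} = -3 + \frac{42}{\frac{12}{5}} = -3 + 42 \cdot \frac{5}{12} = -3 + \frac{35}{2} = \frac{29}{2} \approx 14.5$)
$\left(50 - o\right) U = \left(50 - -11\right) \frac{29}{2} = \left(50 + 11\right) \frac{29}{2} = 61 \cdot \frac{29}{2} = \frac{1769}{2}$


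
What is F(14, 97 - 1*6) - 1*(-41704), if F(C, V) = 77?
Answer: 41781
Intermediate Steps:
F(14, 97 - 1*6) - 1*(-41704) = 77 - 1*(-41704) = 77 + 41704 = 41781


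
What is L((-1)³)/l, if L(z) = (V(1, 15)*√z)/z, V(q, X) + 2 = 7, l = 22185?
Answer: -I/4437 ≈ -0.00022538*I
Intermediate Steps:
V(q, X) = 5 (V(q, X) = -2 + 7 = 5)
L(z) = 5/√z (L(z) = (5*√z)/z = 5/√z)
L((-1)³)/l = (5/√((-1)³))/22185 = (5/√(-1))*(1/22185) = (5*(-I))*(1/22185) = -5*I*(1/22185) = -I/4437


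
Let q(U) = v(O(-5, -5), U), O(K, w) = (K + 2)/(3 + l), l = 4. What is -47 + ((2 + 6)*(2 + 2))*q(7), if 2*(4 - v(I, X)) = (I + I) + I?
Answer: 711/7 ≈ 101.57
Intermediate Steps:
O(K, w) = 2/7 + K/7 (O(K, w) = (K + 2)/(3 + 4) = (2 + K)/7 = (2 + K)*(⅐) = 2/7 + K/7)
v(I, X) = 4 - 3*I/2 (v(I, X) = 4 - ((I + I) + I)/2 = 4 - (2*I + I)/2 = 4 - 3*I/2)
q(U) = 65/14 (q(U) = 4 - 3*(2/7 + (⅐)*(-5))/2 = 4 - 3*(2/7 - 5/7)/2 = 4 - 3/2*(-3/7) = 4 + 9/14 = 65/14)
-47 + ((2 + 6)*(2 + 2))*q(7) = -47 + ((2 + 6)*(2 + 2))*(65/14) = -47 + (8*4)*(65/14) = -47 + 32*(65/14) = -47 + 1040/7 = 711/7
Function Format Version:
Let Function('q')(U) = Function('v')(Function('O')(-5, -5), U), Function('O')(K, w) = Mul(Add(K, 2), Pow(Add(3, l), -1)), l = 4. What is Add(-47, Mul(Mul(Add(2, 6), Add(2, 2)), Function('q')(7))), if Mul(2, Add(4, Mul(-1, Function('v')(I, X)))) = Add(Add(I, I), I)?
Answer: Rational(711, 7) ≈ 101.57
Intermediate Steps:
Function('O')(K, w) = Add(Rational(2, 7), Mul(Rational(1, 7), K)) (Function('O')(K, w) = Mul(Add(K, 2), Pow(Add(3, 4), -1)) = Mul(Add(2, K), Pow(7, -1)) = Mul(Add(2, K), Rational(1, 7)) = Add(Rational(2, 7), Mul(Rational(1, 7), K)))
Function('v')(I, X) = Add(4, Mul(Rational(-3, 2), I)) (Function('v')(I, X) = Add(4, Mul(Rational(-1, 2), Add(Add(I, I), I))) = Add(4, Mul(Rational(-1, 2), Add(Mul(2, I), I))) = Add(4, Mul(Rational(-1, 2), Mul(3, I))) = Add(4, Mul(Rational(-3, 2), I)))
Function('q')(U) = Rational(65, 14) (Function('q')(U) = Add(4, Mul(Rational(-3, 2), Add(Rational(2, 7), Mul(Rational(1, 7), -5)))) = Add(4, Mul(Rational(-3, 2), Add(Rational(2, 7), Rational(-5, 7)))) = Add(4, Mul(Rational(-3, 2), Rational(-3, 7))) = Add(4, Rational(9, 14)) = Rational(65, 14))
Add(-47, Mul(Mul(Add(2, 6), Add(2, 2)), Function('q')(7))) = Add(-47, Mul(Mul(Add(2, 6), Add(2, 2)), Rational(65, 14))) = Add(-47, Mul(Mul(8, 4), Rational(65, 14))) = Add(-47, Mul(32, Rational(65, 14))) = Add(-47, Rational(1040, 7)) = Rational(711, 7)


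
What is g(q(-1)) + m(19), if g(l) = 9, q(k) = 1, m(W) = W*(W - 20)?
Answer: -10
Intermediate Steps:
m(W) = W*(-20 + W)
g(q(-1)) + m(19) = 9 + 19*(-20 + 19) = 9 + 19*(-1) = 9 - 19 = -10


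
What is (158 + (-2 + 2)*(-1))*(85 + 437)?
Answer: 82476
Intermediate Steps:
(158 + (-2 + 2)*(-1))*(85 + 437) = (158 + 0*(-1))*522 = (158 + 0)*522 = 158*522 = 82476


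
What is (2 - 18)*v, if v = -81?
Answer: 1296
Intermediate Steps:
(2 - 18)*v = (2 - 18)*(-81) = -16*(-81) = 1296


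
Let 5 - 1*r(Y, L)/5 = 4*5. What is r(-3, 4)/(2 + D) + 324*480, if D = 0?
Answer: 310965/2 ≈ 1.5548e+5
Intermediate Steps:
r(Y, L) = -75 (r(Y, L) = 25 - 20*5 = 25 - 5*20 = 25 - 100 = -75)
r(-3, 4)/(2 + D) + 324*480 = -75/(2 + 0) + 324*480 = -75/2 + 155520 = 310965/2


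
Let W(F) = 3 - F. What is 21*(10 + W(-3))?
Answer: 336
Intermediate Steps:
21*(10 + W(-3)) = 21*(10 + (3 - 1*(-3))) = 21*(10 + (3 + 3)) = 21*(10 + 6) = 21*16 = 336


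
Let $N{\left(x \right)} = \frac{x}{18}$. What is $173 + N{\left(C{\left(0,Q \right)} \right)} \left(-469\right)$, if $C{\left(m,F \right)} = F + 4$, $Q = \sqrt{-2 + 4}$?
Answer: $\frac{619}{9} - \frac{469 \sqrt{2}}{18} \approx 31.93$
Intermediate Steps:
$Q = \sqrt{2} \approx 1.4142$
$C{\left(m,F \right)} = 4 + F$
$N{\left(x \right)} = \frac{x}{18}$ ($N{\left(x \right)} = x \frac{1}{18} = \frac{x}{18}$)
$173 + N{\left(C{\left(0,Q \right)} \right)} \left(-469\right) = 173 + \frac{4 + \sqrt{2}}{18} \left(-469\right) = 173 + \left(\frac{2}{9} + \frac{\sqrt{2}}{18}\right) \left(-469\right) = 173 - \left(\frac{938}{9} + \frac{469 \sqrt{2}}{18}\right) = \frac{619}{9} - \frac{469 \sqrt{2}}{18}$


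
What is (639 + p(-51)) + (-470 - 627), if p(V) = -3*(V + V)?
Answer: -152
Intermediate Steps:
p(V) = -6*V
(639 + p(-51)) + (-470 - 627) = (639 - 6*(-51)) + (-470 - 627) = (639 + 306) - 1097 = 945 - 1097 = -152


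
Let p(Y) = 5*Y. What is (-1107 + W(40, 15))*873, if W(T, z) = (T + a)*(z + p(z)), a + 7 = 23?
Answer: 3433509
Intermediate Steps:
a = 16 (a = -7 + 23 = 16)
W(T, z) = 6*z*(16 + T) (W(T, z) = (T + 16)*(z + 5*z) = (16 + T)*(6*z) = 6*z*(16 + T))
(-1107 + W(40, 15))*873 = (-1107 + 6*15*(16 + 40))*873 = (-1107 + 6*15*56)*873 = (-1107 + 5040)*873 = 3933*873 = 3433509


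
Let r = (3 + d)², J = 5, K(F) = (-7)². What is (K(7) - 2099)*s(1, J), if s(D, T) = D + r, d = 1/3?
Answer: -223450/9 ≈ -24828.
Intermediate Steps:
K(F) = 49
d = ⅓ ≈ 0.33333
r = 100/9 (r = (3 + ⅓)² = (10/3)² = 100/9 ≈ 11.111)
s(D, T) = 100/9 + D (s(D, T) = D + 100/9 = 100/9 + D)
(K(7) - 2099)*s(1, J) = (49 - 2099)*(100/9 + 1) = -2050*109/9 = -223450/9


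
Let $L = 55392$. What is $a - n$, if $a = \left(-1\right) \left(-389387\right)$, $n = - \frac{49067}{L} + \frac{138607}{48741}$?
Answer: $\frac{50061222516827}{128564832} \approx 3.8939 \cdot 10^{5}$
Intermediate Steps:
$n = \frac{251721157}{128564832}$ ($n = - \frac{49067}{55392} + \frac{138607}{48741} = \left(-49067\right) \frac{1}{55392} + 138607 \cdot \frac{1}{48741} = - \frac{49067}{55392} + \frac{19801}{6963} = \frac{251721157}{128564832} \approx 1.9579$)
$a = 389387$
$a - n = 389387 - \frac{251721157}{128564832} = \frac{50061222516827}{128564832}$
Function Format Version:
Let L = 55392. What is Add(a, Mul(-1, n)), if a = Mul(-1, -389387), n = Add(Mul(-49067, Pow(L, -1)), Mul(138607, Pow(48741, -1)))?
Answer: Rational(50061222516827, 128564832) ≈ 3.8939e+5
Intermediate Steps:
n = Rational(251721157, 128564832) (n = Add(Mul(-49067, Pow(55392, -1)), Mul(138607, Pow(48741, -1))) = Add(Mul(-49067, Rational(1, 55392)), Mul(138607, Rational(1, 48741))) = Add(Rational(-49067, 55392), Rational(19801, 6963)) = Rational(251721157, 128564832) ≈ 1.9579)
a = 389387
Add(a, Mul(-1, n)) = Add(389387, Mul(-1, Rational(251721157, 128564832))) = Add(389387, Rational(-251721157, 128564832)) = Rational(50061222516827, 128564832)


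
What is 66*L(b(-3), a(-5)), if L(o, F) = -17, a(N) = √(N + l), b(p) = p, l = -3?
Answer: -1122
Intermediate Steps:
a(N) = √(-3 + N) (a(N) = √(N - 3) = √(-3 + N))
66*L(b(-3), a(-5)) = 66*(-17) = -1122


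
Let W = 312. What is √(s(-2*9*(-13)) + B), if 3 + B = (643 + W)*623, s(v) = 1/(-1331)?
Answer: 3*√967870959/121 ≈ 771.34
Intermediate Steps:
s(v) = -1/1331
B = 594962 (B = -3 + (643 + 312)*623 = -3 + 955*623 = -3 + 594965 = 594962)
√(s(-2*9*(-13)) + B) = √(-1/1331 + 594962) = √(791894421/1331) = 3*√967870959/121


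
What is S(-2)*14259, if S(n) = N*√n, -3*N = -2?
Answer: 9506*I*√2 ≈ 13444.0*I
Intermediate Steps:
N = ⅔ (N = -⅓*(-2) = ⅔ ≈ 0.66667)
S(n) = 2*√n/3
S(-2)*14259 = (2*√(-2)/3)*14259 = (2*(I*√2)/3)*14259 = (2*I*√2/3)*14259 = 9506*I*√2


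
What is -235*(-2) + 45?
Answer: 515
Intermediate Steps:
-235*(-2) + 45 = -47*(-10) + 45 = 470 + 45 = 515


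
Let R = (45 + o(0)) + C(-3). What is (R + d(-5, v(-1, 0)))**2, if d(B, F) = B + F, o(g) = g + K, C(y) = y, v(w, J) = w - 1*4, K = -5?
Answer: 729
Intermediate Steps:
v(w, J) = -4 + w (v(w, J) = w - 4 = -4 + w)
o(g) = -5 + g (o(g) = g - 5 = -5 + g)
R = 37 (R = (45 + (-5 + 0)) - 3 = (45 - 5) - 3 = 40 - 3 = 37)
(R + d(-5, v(-1, 0)))**2 = (37 + (-5 + (-4 - 1)))**2 = (37 + (-5 - 5))**2 = (37 - 10)**2 = 27**2 = 729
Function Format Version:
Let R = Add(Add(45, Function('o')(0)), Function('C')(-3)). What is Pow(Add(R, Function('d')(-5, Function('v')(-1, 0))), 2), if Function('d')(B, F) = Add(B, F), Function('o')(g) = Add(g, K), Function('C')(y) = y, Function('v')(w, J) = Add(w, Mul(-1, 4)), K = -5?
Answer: 729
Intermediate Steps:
Function('v')(w, J) = Add(-4, w) (Function('v')(w, J) = Add(w, -4) = Add(-4, w))
Function('o')(g) = Add(-5, g) (Function('o')(g) = Add(g, -5) = Add(-5, g))
R = 37 (R = Add(Add(45, Add(-5, 0)), -3) = Add(Add(45, -5), -3) = Add(40, -3) = 37)
Pow(Add(R, Function('d')(-5, Function('v')(-1, 0))), 2) = Pow(Add(37, Add(-5, Add(-4, -1))), 2) = Pow(Add(37, Add(-5, -5)), 2) = Pow(Add(37, -10), 2) = Pow(27, 2) = 729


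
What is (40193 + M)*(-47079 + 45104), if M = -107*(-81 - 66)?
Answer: -110445950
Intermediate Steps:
M = 15729 (M = -107*(-147) = 15729)
(40193 + M)*(-47079 + 45104) = (40193 + 15729)*(-47079 + 45104) = 55922*(-1975) = -110445950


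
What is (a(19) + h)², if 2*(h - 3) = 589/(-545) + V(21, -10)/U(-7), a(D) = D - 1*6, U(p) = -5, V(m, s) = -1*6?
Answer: 12257001/47524 ≈ 257.91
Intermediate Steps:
V(m, s) = -6
a(D) = -6 + D (a(D) = D - 6 = -6 + D)
h = 667/218 (h = 3 + (589/(-545) - 6/(-5))/2 = 3 + (589*(-1/545) - 6*(-⅕))/2 = 3 + (-589/545 + 6/5)/2 = 3 + (½)*(13/109) = 3 + 13/218 = 667/218 ≈ 3.0596)
(a(19) + h)² = ((-6 + 19) + 667/218)² = (13 + 667/218)² = (3501/218)² = 12257001/47524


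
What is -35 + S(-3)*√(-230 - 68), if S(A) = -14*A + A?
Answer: -35 + 39*I*√298 ≈ -35.0 + 673.24*I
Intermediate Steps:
S(A) = -13*A
-35 + S(-3)*√(-230 - 68) = -35 + (-13*(-3))*√(-230 - 68) = -35 + 39*√(-298) = -35 + 39*(I*√298) = -35 + 39*I*√298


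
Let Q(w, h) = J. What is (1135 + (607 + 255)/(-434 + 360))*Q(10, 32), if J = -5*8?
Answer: -1662560/37 ≈ -44934.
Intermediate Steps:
J = -40
Q(w, h) = -40
(1135 + (607 + 255)/(-434 + 360))*Q(10, 32) = (1135 + (607 + 255)/(-434 + 360))*(-40) = (1135 + 862/(-74))*(-40) = (1135 + 862*(-1/74))*(-40) = (1135 - 431/37)*(-40) = (41564/37)*(-40) = -1662560/37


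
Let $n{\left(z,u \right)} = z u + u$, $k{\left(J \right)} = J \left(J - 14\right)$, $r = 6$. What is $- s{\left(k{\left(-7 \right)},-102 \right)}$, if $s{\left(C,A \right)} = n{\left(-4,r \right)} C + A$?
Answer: $2748$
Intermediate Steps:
$k{\left(J \right)} = J \left(-14 + J\right)$
$n{\left(z,u \right)} = u + u z$ ($n{\left(z,u \right)} = u z + u = u + u z$)
$s{\left(C,A \right)} = A - 18 C$ ($s{\left(C,A \right)} = 6 \left(1 - 4\right) C + A = 6 \left(-3\right) C + A = - 18 C + A = A - 18 C$)
$- s{\left(k{\left(-7 \right)},-102 \right)} = - (-102 - 18 \left(- 7 \left(-14 - 7\right)\right)) = - (-102 - 18 \left(\left(-7\right) \left(-21\right)\right)) = - (-102 - 2646) = \left(-1\right) \left(-2748\right) = 2748$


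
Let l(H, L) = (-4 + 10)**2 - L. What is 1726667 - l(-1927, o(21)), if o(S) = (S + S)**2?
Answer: 1728395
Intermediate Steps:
o(S) = 4*S**2 (o(S) = (2*S)**2 = 4*S**2)
l(H, L) = 36 - L (l(H, L) = 6**2 - L = 36 - L)
1726667 - l(-1927, o(21)) = 1726667 - (36 - 4*21**2) = 1726667 - (36 - 4*441) = 1726667 - (36 - 1*1764) = 1726667 - (36 - 1764) = 1726667 - 1*(-1728) = 1726667 + 1728 = 1728395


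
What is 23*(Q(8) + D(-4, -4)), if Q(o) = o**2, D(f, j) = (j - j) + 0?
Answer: 1472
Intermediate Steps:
D(f, j) = 0 (D(f, j) = 0 + 0 = 0)
23*(Q(8) + D(-4, -4)) = 23*(8**2 + 0) = 23*(64 + 0) = 23*64 = 1472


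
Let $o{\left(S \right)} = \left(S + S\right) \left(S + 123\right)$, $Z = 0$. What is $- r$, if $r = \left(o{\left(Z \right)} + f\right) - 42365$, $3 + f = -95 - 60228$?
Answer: $102691$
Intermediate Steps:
$o{\left(S \right)} = 2 S \left(123 + S\right)$
$f = -60326$ ($f = -3 - 60323 = -60326$)
$r = -102691$ ($r = \left(2 \cdot 0 \left(123 + 0\right) - 60326\right) - 42365 = \left(2 \cdot 0 \cdot 123 - 60326\right) - 42365 = \left(0 - 60326\right) - 42365 = -60326 - 42365 = -102691$)
$- r = \left(-1\right) \left(-102691\right) = 102691$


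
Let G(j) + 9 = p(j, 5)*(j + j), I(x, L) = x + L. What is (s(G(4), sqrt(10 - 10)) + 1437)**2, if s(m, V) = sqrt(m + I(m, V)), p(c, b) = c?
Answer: (1437 + sqrt(46))**2 ≈ 2.0845e+6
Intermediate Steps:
I(x, L) = L + x
G(j) = -9 + 2*j**2 (G(j) = -9 + j*(j + j) = -9 + j*(2*j) = -9 + 2*j**2)
s(m, V) = sqrt(V + 2*m) (s(m, V) = sqrt(m + (V + m)) = sqrt(V + 2*m))
(s(G(4), sqrt(10 - 10)) + 1437)**2 = (sqrt(sqrt(10 - 10) + 2*(-9 + 2*4**2)) + 1437)**2 = (sqrt(sqrt(0) + 2*(-9 + 2*16)) + 1437)**2 = (sqrt(0 + 2*(-9 + 32)) + 1437)**2 = (sqrt(0 + 2*23) + 1437)**2 = (sqrt(0 + 46) + 1437)**2 = (sqrt(46) + 1437)**2 = (1437 + sqrt(46))**2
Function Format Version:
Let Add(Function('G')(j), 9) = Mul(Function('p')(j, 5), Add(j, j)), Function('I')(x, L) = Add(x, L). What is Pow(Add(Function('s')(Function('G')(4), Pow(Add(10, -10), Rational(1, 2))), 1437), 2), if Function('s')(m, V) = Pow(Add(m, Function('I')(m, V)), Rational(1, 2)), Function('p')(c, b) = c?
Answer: Pow(Add(1437, Pow(46, Rational(1, 2))), 2) ≈ 2.0845e+6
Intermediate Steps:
Function('I')(x, L) = Add(L, x)
Function('G')(j) = Add(-9, Mul(2, Pow(j, 2))) (Function('G')(j) = Add(-9, Mul(j, Add(j, j))) = Add(-9, Mul(j, Mul(2, j))) = Add(-9, Mul(2, Pow(j, 2))))
Function('s')(m, V) = Pow(Add(V, Mul(2, m)), Rational(1, 2)) (Function('s')(m, V) = Pow(Add(m, Add(V, m)), Rational(1, 2)) = Pow(Add(V, Mul(2, m)), Rational(1, 2)))
Pow(Add(Function('s')(Function('G')(4), Pow(Add(10, -10), Rational(1, 2))), 1437), 2) = Pow(Add(Pow(Add(Pow(Add(10, -10), Rational(1, 2)), Mul(2, Add(-9, Mul(2, Pow(4, 2))))), Rational(1, 2)), 1437), 2) = Pow(Add(Pow(Add(Pow(0, Rational(1, 2)), Mul(2, Add(-9, Mul(2, 16)))), Rational(1, 2)), 1437), 2) = Pow(Add(Pow(Add(0, Mul(2, Add(-9, 32))), Rational(1, 2)), 1437), 2) = Pow(Add(Pow(Add(0, Mul(2, 23)), Rational(1, 2)), 1437), 2) = Pow(Add(Pow(Add(0, 46), Rational(1, 2)), 1437), 2) = Pow(Add(Pow(46, Rational(1, 2)), 1437), 2) = Pow(Add(1437, Pow(46, Rational(1, 2))), 2)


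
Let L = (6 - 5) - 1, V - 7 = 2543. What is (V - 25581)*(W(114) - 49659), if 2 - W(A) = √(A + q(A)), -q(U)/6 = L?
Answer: 1143650367 + 23031*√114 ≈ 1.1439e+9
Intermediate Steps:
V = 2550 (V = 7 + 2543 = 2550)
L = 0 (L = 1 - 1 = 0)
q(U) = 0 (q(U) = -6*0 = 0)
W(A) = 2 - √A (W(A) = 2 - √(A + 0) = 2 - √A)
(V - 25581)*(W(114) - 49659) = (2550 - 25581)*((2 - √114) - 49659) = -23031*(-49657 - √114) = 1143650367 + 23031*√114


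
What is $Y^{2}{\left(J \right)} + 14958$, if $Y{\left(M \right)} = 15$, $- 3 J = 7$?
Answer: $15183$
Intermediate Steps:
$J = - \frac{7}{3}$ ($J = \left(- \frac{1}{3}\right) 7 = - \frac{7}{3} \approx -2.3333$)
$Y^{2}{\left(J \right)} + 14958 = 15^{2} + 14958 = 225 + 14958 = 15183$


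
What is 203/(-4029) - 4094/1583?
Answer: -16816075/6377907 ≈ -2.6366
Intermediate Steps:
203/(-4029) - 4094/1583 = 203*(-1/4029) - 4094*1/1583 = -203/4029 - 4094/1583 = -16816075/6377907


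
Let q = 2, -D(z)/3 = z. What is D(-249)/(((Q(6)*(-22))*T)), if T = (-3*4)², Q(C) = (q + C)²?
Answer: -83/22528 ≈ -0.0036843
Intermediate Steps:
D(z) = -3*z
Q(C) = (2 + C)²
T = 144 (T = (-12)² = 144)
D(-249)/(((Q(6)*(-22))*T)) = (-3*(-249))/((((2 + 6)²*(-22))*144)) = 747/(((8²*(-22))*144)) = 747/(((64*(-22))*144)) = 747/((-1408*144)) = 747/(-202752) = 747*(-1/202752) = -83/22528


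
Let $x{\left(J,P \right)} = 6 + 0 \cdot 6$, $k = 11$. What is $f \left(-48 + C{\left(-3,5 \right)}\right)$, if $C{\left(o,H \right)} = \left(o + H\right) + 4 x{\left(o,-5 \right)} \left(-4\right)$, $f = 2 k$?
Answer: $-3124$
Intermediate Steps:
$f = 22$ ($f = 2 \cdot 11 = 22$)
$x{\left(J,P \right)} = 6$ ($x{\left(J,P \right)} = 6 + 0 = 6$)
$C{\left(o,H \right)} = -96 + H + o$ ($C{\left(o,H \right)} = \left(o + H\right) + 4 \cdot 6 \left(-4\right) = \left(H + o\right) + 24 \left(-4\right) = \left(H + o\right) - 96 = -96 + H + o$)
$f \left(-48 + C{\left(-3,5 \right)}\right) = 22 \left(-48 - 94\right) = 22 \left(-142\right) = -3124$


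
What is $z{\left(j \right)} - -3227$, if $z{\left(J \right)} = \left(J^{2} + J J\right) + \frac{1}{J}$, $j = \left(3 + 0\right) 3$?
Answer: $\frac{30502}{9} \approx 3389.1$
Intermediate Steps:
$j = 9$ ($j = 3 \cdot 3 = 9$)
$z{\left(J \right)} = \frac{1}{J} + 2 J^{2}$ ($z{\left(J \right)} = \left(J^{2} + J^{2}\right) + \frac{1}{J} = 2 J^{2} + \frac{1}{J} = \frac{1}{J} + 2 J^{2}$)
$z{\left(j \right)} - -3227 = \frac{1 + 2 \cdot 9^{3}}{9} - -3227 = \frac{1 + 2 \cdot 729}{9} + 3227 = \frac{1 + 1458}{9} + 3227 = \frac{1}{9} \cdot 1459 + 3227 = \frac{1459}{9} + 3227 = \frac{30502}{9}$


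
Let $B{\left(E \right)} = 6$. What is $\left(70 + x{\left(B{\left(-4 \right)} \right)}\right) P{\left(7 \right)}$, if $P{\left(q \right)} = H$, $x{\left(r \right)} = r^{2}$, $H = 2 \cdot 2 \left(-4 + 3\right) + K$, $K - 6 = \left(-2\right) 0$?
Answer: $212$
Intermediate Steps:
$K = 6$ ($K = 6 - 0 = 6 + 0 = 6$)
$H = 2$ ($H = 2 \cdot 2 \left(-4 + 3\right) + 6 = 2 \cdot 2 \left(-1\right) + 6 = 2 \left(-2\right) + 6 = -4 + 6 = 2$)
$P{\left(q \right)} = 2$
$\left(70 + x{\left(B{\left(-4 \right)} \right)}\right) P{\left(7 \right)} = \left(70 + 6^{2}\right) 2 = \left(70 + 36\right) 2 = 106 \cdot 2 = 212$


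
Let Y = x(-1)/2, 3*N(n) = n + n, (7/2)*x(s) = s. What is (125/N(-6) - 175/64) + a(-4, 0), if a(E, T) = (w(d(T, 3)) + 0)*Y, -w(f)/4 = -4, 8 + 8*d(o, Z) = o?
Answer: -16249/448 ≈ -36.270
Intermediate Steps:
x(s) = 2*s/7
d(o, Z) = -1 + o/8
w(f) = 16 (w(f) = -4*(-4) = 16)
N(n) = 2*n/3 (N(n) = (n + n)/3 = (2*n)/3 = 2*n/3)
Y = -⅐ (Y = ((2/7)*(-1))/2 = -2/7*½ = -⅐ ≈ -0.14286)
a(E, T) = -16/7 (a(E, T) = (16 + 0)*(-⅐) = 16*(-⅐) = -16/7)
(125/N(-6) - 175/64) + a(-4, 0) = (125/(((⅔)*(-6))) - 175/64) - 16/7 = (125/(-4) - 175*1/64) - 16/7 = (125*(-¼) - 175/64) - 16/7 = (-125/4 - 175/64) - 16/7 = -2175/64 - 16/7 = -16249/448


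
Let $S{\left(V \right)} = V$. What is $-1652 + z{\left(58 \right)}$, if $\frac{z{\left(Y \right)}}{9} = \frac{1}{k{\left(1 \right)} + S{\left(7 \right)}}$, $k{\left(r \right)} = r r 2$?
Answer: $-1651$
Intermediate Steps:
$k{\left(r \right)} = 2 r^{2}$ ($k{\left(r \right)} = r^{2} \cdot 2 = 2 r^{2}$)
$z{\left(Y \right)} = 1$ ($z{\left(Y \right)} = \frac{9}{2 \cdot 1^{2} + 7} = \frac{9}{2 \cdot 1 + 7} = \frac{9}{2 + 7} = \frac{9}{9} = 9 \cdot \frac{1}{9} = 1$)
$-1652 + z{\left(58 \right)} = -1652 + 1 = -1651$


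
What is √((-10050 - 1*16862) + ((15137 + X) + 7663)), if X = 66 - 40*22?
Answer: I*√4926 ≈ 70.185*I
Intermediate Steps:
X = -814 (X = 66 - 880 = -814)
√((-10050 - 1*16862) + ((15137 + X) + 7663)) = √((-10050 - 1*16862) + ((15137 - 814) + 7663)) = √((-10050 - 16862) + (14323 + 7663)) = √(-26912 + 21986) = √(-4926) = I*√4926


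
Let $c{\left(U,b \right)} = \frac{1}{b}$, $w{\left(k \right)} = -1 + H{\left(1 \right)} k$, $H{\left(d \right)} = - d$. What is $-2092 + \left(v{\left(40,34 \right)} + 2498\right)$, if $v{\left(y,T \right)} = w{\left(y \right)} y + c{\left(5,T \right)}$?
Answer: $- \frac{41955}{34} \approx -1234.0$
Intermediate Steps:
$w{\left(k \right)} = -1 - k$ ($w{\left(k \right)} = -1 + \left(-1\right) 1 k = -1 - k$)
$v{\left(y,T \right)} = \frac{1}{T} + y \left(-1 - y\right)$ ($v{\left(y,T \right)} = \left(-1 - y\right) y + \frac{1}{T} = y \left(-1 - y\right) + \frac{1}{T} = \frac{1}{T} + y \left(-1 - y\right)$)
$-2092 + \left(v{\left(40,34 \right)} + 2498\right) = -2092 + \left(\left(\frac{1}{34} - 40 - 40^{2}\right) + 2498\right) = -2092 + \left(\left(\frac{1}{34} - 40 - 1600\right) + 2498\right) = -2092 + \left(- \frac{55759}{34} + 2498\right) = -2092 + \frac{29173}{34} = - \frac{41955}{34}$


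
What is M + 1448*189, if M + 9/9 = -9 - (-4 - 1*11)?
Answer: 273677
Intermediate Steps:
M = 5 (M = -1 + (-9 - (-4 - 1*11)) = -1 + (-9 - (-4 - 11)) = -1 + (-9 - 1*(-15)) = -1 + (-9 + 15) = -1 + 6 = 5)
M + 1448*189 = 5 + 1448*189 = 5 + 273672 = 273677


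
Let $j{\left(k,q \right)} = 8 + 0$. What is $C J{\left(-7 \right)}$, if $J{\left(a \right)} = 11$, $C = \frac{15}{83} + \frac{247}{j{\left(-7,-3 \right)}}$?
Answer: $\frac{226831}{664} \approx 341.61$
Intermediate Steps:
$j{\left(k,q \right)} = 8$
$C = \frac{20621}{664}$ ($C = \frac{15}{83} + \frac{247}{8} = \frac{20621}{664} \approx 31.056$)
$C J{\left(-7 \right)} = \frac{20621}{664} \cdot 11 = \frac{226831}{664}$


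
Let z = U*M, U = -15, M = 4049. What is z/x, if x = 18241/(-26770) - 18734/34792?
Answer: 4713956337700/94679171 ≈ 49789.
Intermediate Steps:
x = -284037513/232845460 (x = 18241*(-1/26770) - 18734*1/34792 = -18241/26770 - 9367/17396 = -284037513/232845460 ≈ -1.2199)
z = -60735 (z = -15*4049 = -60735)
z/x = -60735/(-284037513/232845460) = -60735*(-232845460/284037513) = 4713956337700/94679171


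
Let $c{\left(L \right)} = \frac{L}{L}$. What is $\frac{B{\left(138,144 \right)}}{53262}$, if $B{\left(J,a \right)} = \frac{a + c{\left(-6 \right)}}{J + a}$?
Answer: $\frac{145}{15019884} \approx 9.6539 \cdot 10^{-6}$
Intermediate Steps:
$c{\left(L \right)} = 1$
$B{\left(J,a \right)} = \frac{1 + a}{J + a}$ ($B{\left(J,a \right)} = \frac{a + 1}{J + a} = \frac{1 + a}{J + a}$)
$\frac{B{\left(138,144 \right)}}{53262} = \frac{\frac{1}{138 + 144} \left(1 + 144\right)}{53262} = \frac{1}{282} \cdot 145 \cdot \frac{1}{53262} = \frac{145}{282} \cdot \frac{1}{53262} = \frac{145}{15019884}$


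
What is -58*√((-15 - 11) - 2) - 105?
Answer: -105 - 116*I*√7 ≈ -105.0 - 306.91*I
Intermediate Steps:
-58*√((-15 - 11) - 2) - 105 = -58*√(-26 - 2) - 105 = -116*I*√7 - 105 = -105 - 116*I*√7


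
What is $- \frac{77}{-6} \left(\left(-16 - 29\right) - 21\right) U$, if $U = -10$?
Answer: $8470$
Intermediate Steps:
$- \frac{77}{-6} \left(\left(-16 - 29\right) - 21\right) U = - \frac{77}{-6} \left(\left(-16 - 29\right) - 21\right) \left(-10\right) = \left(-77\right) \left(- \frac{1}{6}\right) \left(-45 - 21\right) \left(-10\right) = \frac{77}{6} \left(-66\right) \left(-10\right) = \left(-847\right) \left(-10\right) = 8470$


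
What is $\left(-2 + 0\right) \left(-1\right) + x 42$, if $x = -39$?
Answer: $-1636$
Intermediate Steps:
$\left(-2 + 0\right) \left(-1\right) + x 42 = \left(-2 + 0\right) \left(-1\right) - 1638 = \left(-2\right) \left(-1\right) - 1638 = 2 - 1638 = -1636$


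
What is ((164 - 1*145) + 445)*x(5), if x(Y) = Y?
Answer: 2320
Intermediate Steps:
((164 - 1*145) + 445)*x(5) = ((164 - 1*145) + 445)*5 = ((164 - 145) + 445)*5 = (19 + 445)*5 = 464*5 = 2320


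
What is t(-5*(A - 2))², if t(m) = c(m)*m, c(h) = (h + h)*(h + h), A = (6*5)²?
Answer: 131098592388556816000000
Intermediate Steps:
A = 900 (A = 30² = 900)
c(h) = 4*h² (c(h) = (2*h)*(2*h) = 4*h²)
t(m) = 4*m³ (t(m) = (4*m²)*m = 4*m³)
t(-5*(A - 2))² = (4*(-5*(900 - 2))³)² = (4*(-5*898)³)² = (4*(-4490)³)² = (4*(-90518849000))² = (-362075396000)² = 131098592388556816000000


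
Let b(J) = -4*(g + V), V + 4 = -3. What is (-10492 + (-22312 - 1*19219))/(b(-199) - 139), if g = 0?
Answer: 17341/37 ≈ 468.68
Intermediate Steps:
V = -7 (V = -4 - 3 = -7)
b(J) = 28 (b(J) = -4*(0 - 7) = -4*(-7) = 28)
(-10492 + (-22312 - 1*19219))/(b(-199) - 139) = (-10492 + (-22312 - 1*19219))/(28 - 139) = (-10492 + (-22312 - 19219))/(-111) = (-10492 - 41531)*(-1/111) = -52023*(-1/111) = 17341/37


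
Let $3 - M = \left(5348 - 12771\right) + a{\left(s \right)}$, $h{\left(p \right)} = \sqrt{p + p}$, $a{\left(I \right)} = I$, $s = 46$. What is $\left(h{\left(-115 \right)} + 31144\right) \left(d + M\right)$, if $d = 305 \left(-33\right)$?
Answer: $-83621640 - 2685 i \sqrt{230} \approx -8.3622 \cdot 10^{7} - 40720.0 i$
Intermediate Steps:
$h{\left(p \right)} = \sqrt{2} \sqrt{p}$ ($h{\left(p \right)} = \sqrt{2 p} = \sqrt{2} \sqrt{p}$)
$M = 7380$ ($M = 3 - \left(\left(5348 - 12771\right) + 46\right) = 3 - \left(-7423 + 46\right) = 3 - -7377 = 3 + 7377 = 7380$)
$d = -10065$
$\left(h{\left(-115 \right)} + 31144\right) \left(d + M\right) = \left(\sqrt{2} \sqrt{-115} + 31144\right) \left(-10065 + 7380\right) = \left(\sqrt{2} i \sqrt{115} + 31144\right) \left(-2685\right) = \left(i \sqrt{230} + 31144\right) \left(-2685\right) = \left(31144 + i \sqrt{230}\right) \left(-2685\right) = -83621640 - 2685 i \sqrt{230}$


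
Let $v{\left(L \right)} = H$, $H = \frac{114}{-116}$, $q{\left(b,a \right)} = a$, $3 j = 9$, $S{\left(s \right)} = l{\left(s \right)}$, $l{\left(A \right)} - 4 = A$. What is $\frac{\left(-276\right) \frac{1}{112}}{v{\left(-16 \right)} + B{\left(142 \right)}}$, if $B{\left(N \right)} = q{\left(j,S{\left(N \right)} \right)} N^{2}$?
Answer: $- \frac{2001}{2390481730} \approx -8.3707 \cdot 10^{-7}$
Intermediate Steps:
$l{\left(A \right)} = 4 + A$
$S{\left(s \right)} = 4 + s$
$j = 3$ ($j = \frac{1}{3} \cdot 9 = 3$)
$H = - \frac{57}{58}$ ($H = 114 \left(- \frac{1}{116}\right) = - \frac{57}{58} \approx -0.98276$)
$v{\left(L \right)} = - \frac{57}{58}$
$B{\left(N \right)} = N^{2} \left(4 + N\right)$ ($B{\left(N \right)} = \left(4 + N\right) N^{2} = N^{2} \left(4 + N\right)$)
$\frac{\left(-276\right) \frac{1}{112}}{v{\left(-16 \right)} + B{\left(142 \right)}} = \frac{\left(-276\right) \frac{1}{112}}{- \frac{57}{58} + 142^{2} \left(4 + 142\right)} = \frac{\left(-276\right) \frac{1}{112}}{- \frac{57}{58} + 20164 \cdot 146} = - \frac{69}{28 \left(- \frac{57}{58} + 2943944\right)} = - \frac{69}{28 \cdot \frac{170748695}{58}} = \left(- \frac{69}{28}\right) \frac{58}{170748695} = - \frac{2001}{2390481730}$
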